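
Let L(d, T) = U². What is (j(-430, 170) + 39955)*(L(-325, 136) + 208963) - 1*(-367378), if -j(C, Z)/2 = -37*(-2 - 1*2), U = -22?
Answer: 8306825951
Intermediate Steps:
L(d, T) = 484 (L(d, T) = (-22)² = 484)
j(C, Z) = -296 (j(C, Z) = -(-74)*(-2 - 1*2) = -(-74)*(-2 - 2) = -(-74)*(-4) = -2*148 = -296)
(j(-430, 170) + 39955)*(L(-325, 136) + 208963) - 1*(-367378) = (-296 + 39955)*(484 + 208963) - 1*(-367378) = 39659*209447 + 367378 = 8306458573 + 367378 = 8306825951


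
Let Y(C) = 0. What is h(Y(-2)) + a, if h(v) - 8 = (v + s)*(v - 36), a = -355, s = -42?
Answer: 1165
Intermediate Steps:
h(v) = 8 + (-42 + v)*(-36 + v) (h(v) = 8 + (v - 42)*(v - 36) = 8 + (-42 + v)*(-36 + v))
h(Y(-2)) + a = (1520 + 0² - 78*0) - 355 = (1520 + 0 + 0) - 355 = 1520 - 355 = 1165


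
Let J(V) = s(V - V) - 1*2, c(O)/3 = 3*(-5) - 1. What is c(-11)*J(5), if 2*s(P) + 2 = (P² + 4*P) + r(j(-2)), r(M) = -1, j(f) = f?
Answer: 168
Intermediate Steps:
s(P) = -3/2 + P²/2 + 2*P (s(P) = -1 + ((P² + 4*P) - 1)/2 = -1 + (-1 + P² + 4*P)/2 = -1 + (-½ + P²/2 + 2*P) = -3/2 + P²/2 + 2*P)
c(O) = -48 (c(O) = 3*(3*(-5) - 1) = 3*(-15 - 1) = 3*(-16) = -48)
J(V) = -7/2 (J(V) = (-3/2 + (V - V)²/2 + 2*(V - V)) - 1*2 = (-3/2 + (½)*0² + 2*0) - 2 = (-3/2 + (½)*0 + 0) - 2 = (-3/2 + 0 + 0) - 2 = -3/2 - 2 = -7/2)
c(-11)*J(5) = -48*(-7/2) = 168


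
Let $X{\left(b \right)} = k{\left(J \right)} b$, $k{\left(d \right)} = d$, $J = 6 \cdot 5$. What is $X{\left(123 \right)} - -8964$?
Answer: $12654$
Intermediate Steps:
$J = 30$
$X{\left(b \right)} = 30 b$
$X{\left(123 \right)} - -8964 = 30 \cdot 123 - -8964 = 3690 + 8964 = 12654$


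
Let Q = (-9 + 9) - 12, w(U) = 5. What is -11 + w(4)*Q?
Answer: -71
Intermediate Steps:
Q = -12 (Q = 0 - 12 = -12)
-11 + w(4)*Q = -11 + 5*(-12) = -11 - 60 = -71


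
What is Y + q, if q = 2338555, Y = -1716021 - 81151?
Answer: 541383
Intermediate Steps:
Y = -1797172
Y + q = -1797172 + 2338555 = 541383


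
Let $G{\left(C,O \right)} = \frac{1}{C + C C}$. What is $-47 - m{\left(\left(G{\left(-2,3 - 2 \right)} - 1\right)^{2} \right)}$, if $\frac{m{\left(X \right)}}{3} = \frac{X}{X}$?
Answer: $-50$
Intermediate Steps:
$G{\left(C,O \right)} = \frac{1}{C + C^{2}}$
$m{\left(X \right)} = 3$ ($m{\left(X \right)} = 3 \frac{X}{X} = 3 \cdot 1 = 3$)
$-47 - m{\left(\left(G{\left(-2,3 - 2 \right)} - 1\right)^{2} \right)} = -47 - 3 = -50$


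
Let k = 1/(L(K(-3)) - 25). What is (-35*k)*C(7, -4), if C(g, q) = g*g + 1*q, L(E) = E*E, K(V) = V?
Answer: 1575/16 ≈ 98.438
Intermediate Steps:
L(E) = E²
C(g, q) = q + g² (C(g, q) = g² + q = q + g²)
k = -1/16 (k = 1/((-3)² - 25) = 1/(9 - 25) = 1/(-16) = -1/16 ≈ -0.062500)
(-35*k)*C(7, -4) = (-35*(-1/16))*(-4 + 7²) = 35*(-4 + 49)/16 = (35/16)*45 = 1575/16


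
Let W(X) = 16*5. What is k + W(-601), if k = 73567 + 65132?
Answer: 138779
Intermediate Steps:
k = 138699
W(X) = 80
k + W(-601) = 138699 + 80 = 138779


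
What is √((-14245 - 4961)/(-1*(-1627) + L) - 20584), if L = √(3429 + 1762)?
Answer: √(-33509374 - 20584*√5191)/√(1627 + √5191) ≈ 143.51*I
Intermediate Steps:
L = √5191 ≈ 72.049
√((-14245 - 4961)/(-1*(-1627) + L) - 20584) = √((-14245 - 4961)/(-1*(-1627) + √5191) - 20584) = √(-19206/(1627 + √5191) - 20584) = √(-20584 - 19206/(1627 + √5191))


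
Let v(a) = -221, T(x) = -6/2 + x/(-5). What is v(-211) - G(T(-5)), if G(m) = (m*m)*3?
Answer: -233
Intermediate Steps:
T(x) = -3 - x/5 (T(x) = -6*½ + x*(-⅕) = -3 - x/5)
G(m) = 3*m² (G(m) = m²*3 = 3*m²)
v(-211) - G(T(-5)) = -221 - 3*(-3 - ⅕*(-5))² = -221 - 3*(-3 + 1)² = -221 - 3*(-2)² = -221 - 3*4 = -221 - 1*12 = -221 - 12 = -233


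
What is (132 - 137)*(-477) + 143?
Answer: 2528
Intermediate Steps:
(132 - 137)*(-477) + 143 = -5*(-477) + 143 = 2385 + 143 = 2528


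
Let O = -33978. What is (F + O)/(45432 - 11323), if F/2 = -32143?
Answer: -98264/34109 ≈ -2.8809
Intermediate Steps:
F = -64286 (F = 2*(-32143) = -64286)
(F + O)/(45432 - 11323) = (-64286 - 33978)/(45432 - 11323) = -98264/34109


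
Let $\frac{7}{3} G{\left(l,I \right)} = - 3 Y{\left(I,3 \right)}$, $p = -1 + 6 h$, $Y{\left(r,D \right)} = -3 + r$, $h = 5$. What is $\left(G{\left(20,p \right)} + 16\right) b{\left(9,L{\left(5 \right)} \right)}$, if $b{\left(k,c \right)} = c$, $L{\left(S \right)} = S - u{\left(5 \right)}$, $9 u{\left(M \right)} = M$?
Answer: $- \frac{4880}{63} \approx -77.46$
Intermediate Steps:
$u{\left(M \right)} = \frac{M}{9}$
$p = 29$ ($p = -1 + 6 \cdot 5 = -1 + 30 = 29$)
$L{\left(S \right)} = - \frac{5}{9} + S$ ($L{\left(S \right)} = S - \frac{1}{9} \cdot 5 = S - \frac{5}{9} = - \frac{5}{9} + S$)
$G{\left(l,I \right)} = \frac{27}{7} - \frac{9 I}{7}$ ($G{\left(l,I \right)} = \frac{3 \left(- 3 \left(-3 + I\right)\right)}{7} = \frac{3 \left(9 - 3 I\right)}{7} = \frac{27}{7} - \frac{9 I}{7}$)
$\left(G{\left(20,p \right)} + 16\right) b{\left(9,L{\left(5 \right)} \right)} = \left(\left(\frac{27}{7} - \frac{261}{7}\right) + 16\right) \left(- \frac{5}{9} + 5\right) = \left(\left(\frac{27}{7} - \frac{261}{7}\right) + 16\right) \frac{40}{9} = \left(- \frac{234}{7} + 16\right) \frac{40}{9} = \left(- \frac{122}{7}\right) \frac{40}{9} = - \frac{4880}{63}$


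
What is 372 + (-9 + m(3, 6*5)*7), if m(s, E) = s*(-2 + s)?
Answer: 384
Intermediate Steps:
372 + (-9 + m(3, 6*5)*7) = 372 + (-9 + (3*(-2 + 3))*7) = 372 + (-9 + (3*1)*7) = 372 + (-9 + 3*7) = 372 + (-9 + 21) = 372 + 12 = 384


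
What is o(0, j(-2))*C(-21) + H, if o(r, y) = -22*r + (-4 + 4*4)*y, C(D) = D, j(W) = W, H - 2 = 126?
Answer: 632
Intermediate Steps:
H = 128 (H = 2 + 126 = 128)
o(r, y) = -22*r + 12*y (o(r, y) = -22*r + (-4 + 16)*y = -22*r + 12*y)
o(0, j(-2))*C(-21) + H = (-22*0 + 12*(-2))*(-21) + 128 = (0 - 24)*(-21) + 128 = -24*(-21) + 128 = 504 + 128 = 632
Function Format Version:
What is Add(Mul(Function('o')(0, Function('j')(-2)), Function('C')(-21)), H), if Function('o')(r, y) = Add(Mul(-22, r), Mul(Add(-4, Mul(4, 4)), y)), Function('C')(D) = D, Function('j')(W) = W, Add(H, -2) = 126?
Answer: 632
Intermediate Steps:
H = 128 (H = Add(2, 126) = 128)
Function('o')(r, y) = Add(Mul(-22, r), Mul(12, y)) (Function('o')(r, y) = Add(Mul(-22, r), Mul(Add(-4, 16), y)) = Add(Mul(-22, r), Mul(12, y)))
Add(Mul(Function('o')(0, Function('j')(-2)), Function('C')(-21)), H) = Add(Mul(Add(Mul(-22, 0), Mul(12, -2)), -21), 128) = Add(Mul(Add(0, -24), -21), 128) = Add(Mul(-24, -21), 128) = Add(504, 128) = 632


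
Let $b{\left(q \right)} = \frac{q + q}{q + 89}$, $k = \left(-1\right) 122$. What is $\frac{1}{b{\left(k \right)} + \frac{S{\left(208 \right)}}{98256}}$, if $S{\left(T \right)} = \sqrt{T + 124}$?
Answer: $\frac{2159332023552}{15965970103493} - \frac{5944488 \sqrt{83}}{15965970103493} \approx 0.13524$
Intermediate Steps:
$S{\left(T \right)} = \sqrt{124 + T}$
$k = -122$
$b{\left(q \right)} = \frac{2 q}{89 + q}$
$\frac{1}{b{\left(k \right)} + \frac{S{\left(208 \right)}}{98256}} = \frac{1}{2 \left(-122\right) \frac{1}{89 - 122} + \frac{\sqrt{124 + 208}}{98256}} = \frac{1}{2 \left(-122\right) \frac{1}{-33} + \sqrt{332} \cdot \frac{1}{98256}} = \frac{1}{2 \left(-122\right) \left(- \frac{1}{33}\right) + 2 \sqrt{83} \cdot \frac{1}{98256}} = \frac{1}{\frac{244}{33} + \frac{\sqrt{83}}{49128}}$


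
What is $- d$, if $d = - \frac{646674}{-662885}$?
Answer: $- \frac{646674}{662885} \approx -0.97554$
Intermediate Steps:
$d = \frac{646674}{662885}$ ($d = \left(-646674\right) \left(- \frac{1}{662885}\right) = \frac{646674}{662885} \approx 0.97554$)
$- d = \left(-1\right) \frac{646674}{662885} = - \frac{646674}{662885}$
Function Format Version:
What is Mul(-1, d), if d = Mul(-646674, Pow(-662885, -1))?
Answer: Rational(-646674, 662885) ≈ -0.97554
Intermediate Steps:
d = Rational(646674, 662885) (d = Mul(-646674, Rational(-1, 662885)) = Rational(646674, 662885) ≈ 0.97554)
Mul(-1, d) = Mul(-1, Rational(646674, 662885)) = Rational(-646674, 662885)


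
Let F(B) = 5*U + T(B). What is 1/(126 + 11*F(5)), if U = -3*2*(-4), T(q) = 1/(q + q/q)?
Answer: 6/8687 ≈ 0.00069069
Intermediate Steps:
T(q) = 1/(1 + q) (T(q) = 1/(q + 1) = 1/(1 + q))
U = 24 (U = -6*(-4) = 24)
F(B) = 120 + 1/(1 + B) (F(B) = 5*24 + 1/(1 + B) = 120 + 1/(1 + B))
1/(126 + 11*F(5)) = 1/(126 + 11*((121 + 120*5)/(1 + 5))) = 1/(126 + 11*((121 + 600)/6)) = 1/(126 + 11*((1/6)*721)) = 1/(126 + 11*(721/6)) = 1/(126 + 7931/6) = 1/(8687/6) = 6/8687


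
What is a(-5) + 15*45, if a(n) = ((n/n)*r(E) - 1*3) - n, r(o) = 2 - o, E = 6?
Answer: 673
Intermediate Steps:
a(n) = -7 - n (a(n) = ((n/n)*(2 - 1*6) - 1*3) - n = (1*(2 - 6) - 3) - n = (1*(-4) - 3) - n = (-4 - 3) - n = -7 - n)
a(-5) + 15*45 = (-7 - 1*(-5)) + 15*45 = (-7 + 5) + 675 = -2 + 675 = 673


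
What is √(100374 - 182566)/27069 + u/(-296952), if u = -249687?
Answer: 83229/98984 + 4*I*√5137/27069 ≈ 0.84083 + 0.010591*I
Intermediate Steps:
√(100374 - 182566)/27069 + u/(-296952) = √(100374 - 182566)/27069 - 249687/(-296952) = √(-82192)*(1/27069) - 249687*(-1/296952) = (4*I*√5137)*(1/27069) + 83229/98984 = 4*I*√5137/27069 + 83229/98984 = 83229/98984 + 4*I*√5137/27069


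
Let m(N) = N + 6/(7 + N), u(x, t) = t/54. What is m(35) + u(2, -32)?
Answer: 6530/189 ≈ 34.550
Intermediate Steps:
u(x, t) = t/54 (u(x, t) = t*(1/54) = t/54)
m(N) = N + 6/(7 + N)
m(35) + u(2, -32) = (6 + 35² + 7*35)/(7 + 35) + (1/54)*(-32) = (6 + 1225 + 245)/42 - 16/27 = (1/42)*1476 - 16/27 = 246/7 - 16/27 = 6530/189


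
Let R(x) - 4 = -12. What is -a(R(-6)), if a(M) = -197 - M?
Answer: 189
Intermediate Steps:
R(x) = -8 (R(x) = 4 - 12 = -8)
-a(R(-6)) = -(-197 - 1*(-8)) = -(-197 + 8) = -1*(-189) = 189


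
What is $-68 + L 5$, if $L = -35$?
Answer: $-243$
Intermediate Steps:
$-68 + L 5 = -68 - 175 = -243$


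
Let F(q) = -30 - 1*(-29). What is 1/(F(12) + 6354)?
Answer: 1/6353 ≈ 0.00015741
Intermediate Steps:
F(q) = -1 (F(q) = -30 + 29 = -1)
1/(F(12) + 6354) = 1/(-1 + 6354) = 1/6353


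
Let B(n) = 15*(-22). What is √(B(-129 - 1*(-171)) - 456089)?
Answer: I*√456419 ≈ 675.59*I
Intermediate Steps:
B(n) = -330
√(B(-129 - 1*(-171)) - 456089) = √(-330 - 456089) = √(-456419) = I*√456419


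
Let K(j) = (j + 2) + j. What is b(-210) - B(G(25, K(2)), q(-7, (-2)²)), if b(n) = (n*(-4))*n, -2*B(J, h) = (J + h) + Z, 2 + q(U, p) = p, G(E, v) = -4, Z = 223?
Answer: -352579/2 ≈ -1.7629e+5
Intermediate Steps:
K(j) = 2 + 2*j (K(j) = (2 + j) + j = 2 + 2*j)
q(U, p) = -2 + p
B(J, h) = -223/2 - J/2 - h/2 (B(J, h) = -((J + h) + 223)/2 = -(223 + J + h)/2 = -223/2 - J/2 - h/2)
b(n) = -4*n² (b(n) = (-4*n)*n = -4*n²)
b(-210) - B(G(25, K(2)), q(-7, (-2)²)) = -4*(-210)² - (-223/2 - ½*(-4) - (-2 + (-2)²)/2) = -4*44100 - (-223/2 + 2 - (-2 + 4)/2) = -176400 - (-223/2 + 2 - ½*2) = -176400 - (-223/2 + 2 - 1) = -176400 - 1*(-221/2) = -176400 + 221/2 = -352579/2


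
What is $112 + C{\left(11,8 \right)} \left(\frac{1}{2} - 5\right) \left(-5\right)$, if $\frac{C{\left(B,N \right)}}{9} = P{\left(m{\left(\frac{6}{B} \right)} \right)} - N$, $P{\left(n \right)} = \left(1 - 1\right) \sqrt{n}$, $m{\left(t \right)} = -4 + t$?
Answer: $-1508$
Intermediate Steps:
$P{\left(n \right)} = 0$ ($P{\left(n \right)} = \left(1 - 1\right) \sqrt{n} = 0 \sqrt{n} = 0$)
$C{\left(B,N \right)} = - 9 N$ ($C{\left(B,N \right)} = 9 \left(0 - N\right) = 9 \left(- N\right) = - 9 N$)
$112 + C{\left(11,8 \right)} \left(\frac{1}{2} - 5\right) \left(-5\right) = 112 + \left(-9\right) 8 \left(\frac{1}{2} - 5\right) \left(-5\right) = 112 - 72 \left(\frac{1}{2} - 5\right) \left(-5\right) = 112 - 72 \left(\left(- \frac{9}{2}\right) \left(-5\right)\right) = 112 - 1620 = -1508$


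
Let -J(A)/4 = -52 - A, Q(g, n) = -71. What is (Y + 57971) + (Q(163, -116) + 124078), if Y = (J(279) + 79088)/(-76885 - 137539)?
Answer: 9755092565/53606 ≈ 1.8198e+5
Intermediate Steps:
J(A) = 208 + 4*A (J(A) = -4*(-52 - A) = 208 + 4*A)
Y = -20103/53606 (Y = ((208 + 4*279) + 79088)/(-76885 - 137539) = ((208 + 1116) + 79088)/(-214424) = (1324 + 79088)*(-1/214424) = 80412*(-1/214424) = -20103/53606 ≈ -0.37501)
(Y + 57971) + (Q(163, -116) + 124078) = (-20103/53606 + 57971) + (-71 + 124078) = 3107573323/53606 + 124007 = 9755092565/53606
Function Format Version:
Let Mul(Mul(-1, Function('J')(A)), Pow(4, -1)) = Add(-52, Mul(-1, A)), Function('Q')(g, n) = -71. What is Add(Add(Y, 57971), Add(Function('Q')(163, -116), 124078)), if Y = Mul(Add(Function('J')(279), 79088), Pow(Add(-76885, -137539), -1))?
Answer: Rational(9755092565, 53606) ≈ 1.8198e+5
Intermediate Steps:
Function('J')(A) = Add(208, Mul(4, A)) (Function('J')(A) = Mul(-4, Add(-52, Mul(-1, A))) = Add(208, Mul(4, A)))
Y = Rational(-20103, 53606) (Y = Mul(Add(Add(208, Mul(4, 279)), 79088), Pow(Add(-76885, -137539), -1)) = Mul(Add(Add(208, 1116), 79088), Pow(-214424, -1)) = Mul(Add(1324, 79088), Rational(-1, 214424)) = Mul(80412, Rational(-1, 214424)) = Rational(-20103, 53606) ≈ -0.37501)
Add(Add(Y, 57971), Add(Function('Q')(163, -116), 124078)) = Add(Add(Rational(-20103, 53606), 57971), Add(-71, 124078)) = Add(Rational(3107573323, 53606), 124007) = Rational(9755092565, 53606)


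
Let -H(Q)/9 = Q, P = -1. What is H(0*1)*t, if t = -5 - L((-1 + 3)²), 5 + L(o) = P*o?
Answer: 0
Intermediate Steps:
H(Q) = -9*Q
L(o) = -5 - o
t = 4 (t = -5 - (-5 - (-1 + 3)²) = -5 - (-5 - 1*2²) = -5 - (-5 - 1*4) = -5 - (-5 - 4) = -5 - 1*(-9) = -5 + 9 = 4)
H(0*1)*t = -0*4 = -9*0*4 = 0*4 = 0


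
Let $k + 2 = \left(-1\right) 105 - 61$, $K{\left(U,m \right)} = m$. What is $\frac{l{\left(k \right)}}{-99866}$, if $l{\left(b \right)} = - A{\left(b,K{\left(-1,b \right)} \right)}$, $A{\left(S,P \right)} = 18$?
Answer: $\frac{9}{49933} \approx 0.00018024$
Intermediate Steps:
$k = -168$ ($k = -2 - 166 = -168$)
$l{\left(b \right)} = -18$ ($l{\left(b \right)} = \left(-1\right) 18 = -18$)
$\frac{l{\left(k \right)}}{-99866} = - \frac{18}{-99866} = \left(-18\right) \left(- \frac{1}{99866}\right) = \frac{9}{49933}$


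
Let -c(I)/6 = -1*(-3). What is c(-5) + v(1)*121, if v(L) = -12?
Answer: -1470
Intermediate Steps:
c(I) = -18 (c(I) = -(-6)*(-3) = -6*3 = -18)
c(-5) + v(1)*121 = -18 - 12*121 = -18 - 1452 = -1470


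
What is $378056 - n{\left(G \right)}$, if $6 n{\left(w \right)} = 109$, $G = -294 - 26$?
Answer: $\frac{2268227}{6} \approx 3.7804 \cdot 10^{5}$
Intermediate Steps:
$G = -320$
$n{\left(w \right)} = \frac{109}{6}$ ($n{\left(w \right)} = \frac{1}{6} \cdot 109 = \frac{109}{6}$)
$378056 - n{\left(G \right)} = 378056 - \frac{109}{6} = \frac{2268227}{6}$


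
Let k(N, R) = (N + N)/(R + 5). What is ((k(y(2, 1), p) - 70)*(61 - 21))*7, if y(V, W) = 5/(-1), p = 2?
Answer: -20000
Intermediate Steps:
y(V, W) = -5 (y(V, W) = 5*(-1) = -5)
k(N, R) = 2*N/(5 + R) (k(N, R) = (2*N)/(5 + R) = 2*N/(5 + R))
((k(y(2, 1), p) - 70)*(61 - 21))*7 = ((2*(-5)/(5 + 2) - 70)*(61 - 21))*7 = ((2*(-5)/7 - 70)*40)*7 = ((2*(-5)*(1/7) - 70)*40)*7 = ((-10/7 - 70)*40)*7 = -500/7*40*7 = -20000/7*7 = -20000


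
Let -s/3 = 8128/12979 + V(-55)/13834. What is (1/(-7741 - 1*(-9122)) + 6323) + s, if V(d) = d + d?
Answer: 783697565822619/123980301083 ≈ 6321.1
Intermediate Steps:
V(d) = 2*d
s = -166522593/89775743 (s = -3*(8128/12979 + (2*(-55))/13834) = -3*(8128*(1/12979) - 110*1/13834) = -3*(8128/12979 - 55/6917) = -3*55507531/89775743 = -166522593/89775743 ≈ -1.8549)
(1/(-7741 - 1*(-9122)) + 6323) + s = (1/(-7741 - 1*(-9122)) + 6323) - 166522593/89775743 = (1/(-7741 + 9122) + 6323) - 166522593/89775743 = (1/1381 + 6323) - 166522593/89775743 = 8732064/1381 - 166522593/89775743 = 783697565822619/123980301083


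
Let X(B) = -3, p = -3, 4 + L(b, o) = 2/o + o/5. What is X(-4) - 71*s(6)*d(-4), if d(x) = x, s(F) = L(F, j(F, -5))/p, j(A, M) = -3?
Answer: 22301/45 ≈ 495.58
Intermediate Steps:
L(b, o) = -4 + 2/o + o/5 (L(b, o) = -4 + (2/o + o/5) = -4 + 2/o + o/5)
s(F) = 79/45 (s(F) = (-4 + 2/(-3) + (⅕)*(-3))/(-3) = (-4 + 2*(-⅓) - ⅗)*(-⅓) = (-4 - ⅔ - ⅗)*(-⅓) = -79/15*(-⅓) = 79/45)
X(-4) - 71*s(6)*d(-4) = -3 - 5609*(-4)/45 = -3 - 71*(-316/45) = -3 + 22436/45 = 22301/45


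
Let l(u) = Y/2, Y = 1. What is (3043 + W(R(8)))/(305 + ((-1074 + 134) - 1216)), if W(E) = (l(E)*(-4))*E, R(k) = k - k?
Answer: -3043/1851 ≈ -1.6440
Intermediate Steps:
R(k) = 0
l(u) = 1/2
W(E) = -2*E (W(E) = ((1/2)*(-4))*E = -2*E)
(3043 + W(R(8)))/(305 + ((-1074 + 134) - 1216)) = (3043 - 2*0)/(305 + ((-1074 + 134) - 1216)) = (3043 + 0)/(305 + (-940 - 1216)) = 3043/(305 - 2156) = 3043/(-1851) = 3043*(-1/1851) = -3043/1851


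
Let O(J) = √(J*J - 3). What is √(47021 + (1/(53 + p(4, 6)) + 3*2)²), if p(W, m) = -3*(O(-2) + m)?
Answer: √48186753/32 ≈ 216.93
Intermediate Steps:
O(J) = √(-3 + J²) (O(J) = √(J² - 3) = √(-3 + J²))
p(W, m) = -3 - 3*m (p(W, m) = -3*(√(-3 + (-2)²) + m) = -3*(√(-3 + 4) + m) = -3*(√1 + m) = -3*(1 + m) = -3 - 3*m)
√(47021 + (1/(53 + p(4, 6)) + 3*2)²) = √(47021 + (1/(53 + (-3 - 3*6)) + 3*2)²) = √(47021 + (1/(53 + (-3 - 18)) + 6)²) = √(47021 + (1/(53 - 21) + 6)²) = √(47021 + (1/32 + 6)²) = √(47021 + (193/32)²) = √(47021 + 37249/1024) = √(48186753/1024) = √48186753/32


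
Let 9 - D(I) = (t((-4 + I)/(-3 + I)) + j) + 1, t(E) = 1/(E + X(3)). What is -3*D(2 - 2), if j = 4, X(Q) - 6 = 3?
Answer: -363/31 ≈ -11.710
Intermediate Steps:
X(Q) = 9 (X(Q) = 6 + 3 = 9)
t(E) = 1/(9 + E) (t(E) = 1/(E + 9) = 1/(9 + E))
D(I) = 4 - 1/(9 + (-4 + I)/(-3 + I)) (D(I) = 9 - ((1/(9 + (-4 + I)/(-3 + I)) + 4) + 1) = 9 - ((4 + 1/(9 + (-4 + I)/(-3 + I))) + 1) = 9 - (5 + 1/(9 + (-4 + I)/(-3 + I))) = 9 + (-5 - 1/(9 + (-4 + I)/(-3 + I))) = 4 - 1/(9 + (-4 + I)/(-3 + I)))
-3*D(2 - 2) = -3*(-121 + 39*(2 - 2))/(-31 + 10*(2 - 2)) = -3*(-121 + 39*0)/(-31 + 10*0) = -3*(-121 + 0)/(-31 + 0) = -3*(-121)/(-31) = -(-3)*(-121)/31 = -3*121/31 = -363/31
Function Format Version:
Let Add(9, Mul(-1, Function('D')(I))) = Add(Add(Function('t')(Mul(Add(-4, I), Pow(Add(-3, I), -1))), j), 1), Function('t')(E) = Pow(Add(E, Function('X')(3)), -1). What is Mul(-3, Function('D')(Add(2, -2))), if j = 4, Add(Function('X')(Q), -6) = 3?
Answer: Rational(-363, 31) ≈ -11.710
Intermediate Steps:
Function('X')(Q) = 9 (Function('X')(Q) = Add(6, 3) = 9)
Function('t')(E) = Pow(Add(9, E), -1) (Function('t')(E) = Pow(Add(E, 9), -1) = Pow(Add(9, E), -1))
Function('D')(I) = Add(4, Mul(-1, Pow(Add(9, Mul(Pow(Add(-3, I), -1), Add(-4, I))), -1))) (Function('D')(I) = Add(9, Mul(-1, Add(Add(Pow(Add(9, Mul(Add(-4, I), Pow(Add(-3, I), -1))), -1), 4), 1))) = Add(9, Mul(-1, Add(Add(Pow(Add(9, Mul(Pow(Add(-3, I), -1), Add(-4, I))), -1), 4), 1))) = Add(9, Mul(-1, Add(Add(4, Pow(Add(9, Mul(Pow(Add(-3, I), -1), Add(-4, I))), -1)), 1))) = Add(9, Mul(-1, Add(5, Pow(Add(9, Mul(Pow(Add(-3, I), -1), Add(-4, I))), -1)))) = Add(9, Add(-5, Mul(-1, Pow(Add(9, Mul(Pow(Add(-3, I), -1), Add(-4, I))), -1)))) = Add(4, Mul(-1, Pow(Add(9, Mul(Pow(Add(-3, I), -1), Add(-4, I))), -1))))
Mul(-3, Function('D')(Add(2, -2))) = Mul(-3, Mul(Pow(Add(-31, Mul(10, Add(2, -2))), -1), Add(-121, Mul(39, Add(2, -2))))) = Mul(-3, Mul(Pow(Add(-31, Mul(10, 0)), -1), Add(-121, Mul(39, 0)))) = Mul(-3, Mul(Pow(Add(-31, 0), -1), Add(-121, 0))) = Mul(-3, Mul(Pow(-31, -1), -121)) = Mul(-3, Mul(Rational(-1, 31), -121)) = Mul(-3, Rational(121, 31)) = Rational(-363, 31)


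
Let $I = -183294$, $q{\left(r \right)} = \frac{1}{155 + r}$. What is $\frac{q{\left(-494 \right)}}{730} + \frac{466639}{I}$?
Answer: $- \frac{9623278052}{3779980515} \approx -2.5459$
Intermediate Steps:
$\frac{q{\left(-494 \right)}}{730} + \frac{466639}{I} = \frac{1}{\left(155 - 494\right) 730} + \frac{466639}{-183294} = \frac{1}{-339} \cdot \frac{1}{730} + 466639 \left(- \frac{1}{183294}\right) = \left(- \frac{1}{339}\right) \frac{1}{730} - \frac{466639}{183294} = - \frac{1}{247470} - \frac{466639}{183294} = - \frac{9623278052}{3779980515}$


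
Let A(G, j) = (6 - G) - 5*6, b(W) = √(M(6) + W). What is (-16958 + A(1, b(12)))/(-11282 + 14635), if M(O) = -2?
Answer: -16983/3353 ≈ -5.0650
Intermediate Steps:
b(W) = √(-2 + W)
A(G, j) = -24 - G (A(G, j) = (6 - G) - 30 = -24 - G)
(-16958 + A(1, b(12)))/(-11282 + 14635) = (-16958 + (-24 - 1*1))/(-11282 + 14635) = (-16958 + (-24 - 1))/3353 = (-16958 - 25)*(1/3353) = -16983*1/3353 = -16983/3353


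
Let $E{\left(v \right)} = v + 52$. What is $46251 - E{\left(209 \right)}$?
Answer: $45990$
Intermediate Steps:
$E{\left(v \right)} = 52 + v$
$46251 - E{\left(209 \right)} = 46251 - \left(52 + 209\right) = 46251 - 261 = 45990$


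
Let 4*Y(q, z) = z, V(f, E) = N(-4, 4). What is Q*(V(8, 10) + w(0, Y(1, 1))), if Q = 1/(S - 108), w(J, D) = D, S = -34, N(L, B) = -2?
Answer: 7/568 ≈ 0.012324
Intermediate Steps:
V(f, E) = -2
Y(q, z) = z/4
Q = -1/142 (Q = 1/(-34 - 108) = 1/(-142) = -1/142 ≈ -0.0070423)
Q*(V(8, 10) + w(0, Y(1, 1))) = -(-2 + (¼)*1)/142 = -(-2 + ¼)/142 = -1/142*(-7/4) = 7/568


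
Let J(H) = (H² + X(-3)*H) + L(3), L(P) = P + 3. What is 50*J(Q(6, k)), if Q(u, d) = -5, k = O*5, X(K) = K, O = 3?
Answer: 2300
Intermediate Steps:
k = 15 (k = 3*5 = 15)
L(P) = 3 + P
J(H) = 6 + H² - 3*H (J(H) = (H² - 3*H) + (3 + 3) = (H² - 3*H) + 6 = 6 + H² - 3*H)
50*J(Q(6, k)) = 50*(6 + (-5)² - 3*(-5)) = 50*(6 + 25 + 15) = 50*46 = 2300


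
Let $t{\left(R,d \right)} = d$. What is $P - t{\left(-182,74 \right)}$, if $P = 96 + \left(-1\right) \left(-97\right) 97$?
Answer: $9431$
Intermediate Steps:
$P = 9505$ ($P = 96 + 97 \cdot 97 = 96 + 9409 = 9505$)
$P - t{\left(-182,74 \right)} = 9505 - 74 = 9431$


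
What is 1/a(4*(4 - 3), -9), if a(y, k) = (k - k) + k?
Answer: -1/9 ≈ -0.11111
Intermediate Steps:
a(y, k) = k (a(y, k) = 0 + k = k)
1/a(4*(4 - 3), -9) = 1/(-9) = -1/9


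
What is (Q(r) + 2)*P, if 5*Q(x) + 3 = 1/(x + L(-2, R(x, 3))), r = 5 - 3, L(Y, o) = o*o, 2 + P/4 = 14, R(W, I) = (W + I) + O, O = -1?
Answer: 1016/15 ≈ 67.733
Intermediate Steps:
R(W, I) = -1 + I + W (R(W, I) = (W + I) - 1 = (I + W) - 1 = -1 + I + W)
P = 48 (P = -8 + 4*14 = -8 + 56 = 48)
L(Y, o) = o²
r = 2
Q(x) = -⅗ + 1/(5*(x + (2 + x)²)) (Q(x) = -⅗ + 1/(5*(x + (-1 + 3 + x)²)) = -⅗ + 1/(5*(x + (2 + x)²)))
(Q(r) + 2)*P = ((1 - 3*2 - 3*(2 + 2)²)/(5*(2 + (2 + 2)²)) + 2)*48 = ((1 - 6 - 3*4²)/(5*(2 + 4²)) + 2)*48 = ((1 - 6 - 3*16)/(5*(2 + 16)) + 2)*48 = ((⅕)*(1 - 6 - 48)/18 + 2)*48 = ((⅕)*(1/18)*(-53) + 2)*48 = (-53/90 + 2)*48 = (127/90)*48 = 1016/15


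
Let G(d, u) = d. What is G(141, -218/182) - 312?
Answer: -171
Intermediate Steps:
G(141, -218/182) - 312 = 141 - 312 = -171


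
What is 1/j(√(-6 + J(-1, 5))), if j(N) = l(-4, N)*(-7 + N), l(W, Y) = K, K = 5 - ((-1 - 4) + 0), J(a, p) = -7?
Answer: -7/620 - I*√13/620 ≈ -0.01129 - 0.0058154*I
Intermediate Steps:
K = 10 (K = 5 - (-5 + 0) = 5 - 1*(-5) = 5 + 5 = 10)
l(W, Y) = 10
j(N) = -70 + 10*N (j(N) = 10*(-7 + N) = -70 + 10*N)
1/j(√(-6 + J(-1, 5))) = 1/(-70 + 10*√(-6 - 7)) = 1/(-70 + 10*√(-13)) = 1/(-70 + 10*(I*√13)) = 1/(-70 + 10*I*√13)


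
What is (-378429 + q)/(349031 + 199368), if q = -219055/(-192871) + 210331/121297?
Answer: -804832348293917/1166328695934283 ≈ -0.69006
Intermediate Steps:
q = 6103405876/2126788517 (q = -219055*(-1/192871) + 210331*(1/121297) = 219055/192871 + 19121/11027 = 6103405876/2126788517 ≈ 2.8698)
(-378429 + q)/(349031 + 199368) = (-378429 + 6103405876/2126788517)/(349031 + 199368) = -804832348293917/2126788517/548399 = -804832348293917/2126788517*1/548399 = -804832348293917/1166328695934283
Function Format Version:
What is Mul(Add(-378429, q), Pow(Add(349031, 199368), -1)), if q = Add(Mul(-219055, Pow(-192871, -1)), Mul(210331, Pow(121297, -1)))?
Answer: Rational(-804832348293917, 1166328695934283) ≈ -0.69006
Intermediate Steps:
q = Rational(6103405876, 2126788517) (q = Add(Mul(-219055, Rational(-1, 192871)), Mul(210331, Rational(1, 121297))) = Add(Rational(219055, 192871), Rational(19121, 11027)) = Rational(6103405876, 2126788517) ≈ 2.8698)
Mul(Add(-378429, q), Pow(Add(349031, 199368), -1)) = Mul(Add(-378429, Rational(6103405876, 2126788517)), Pow(Add(349031, 199368), -1)) = Mul(Rational(-804832348293917, 2126788517), Pow(548399, -1)) = Mul(Rational(-804832348293917, 2126788517), Rational(1, 548399)) = Rational(-804832348293917, 1166328695934283)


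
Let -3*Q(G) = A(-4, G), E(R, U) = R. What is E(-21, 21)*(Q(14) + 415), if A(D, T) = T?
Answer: -8617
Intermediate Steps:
Q(G) = -G/3
E(-21, 21)*(Q(14) + 415) = -21*(-⅓*14 + 415) = -21*(-14/3 + 415) = -21*1231/3 = -8617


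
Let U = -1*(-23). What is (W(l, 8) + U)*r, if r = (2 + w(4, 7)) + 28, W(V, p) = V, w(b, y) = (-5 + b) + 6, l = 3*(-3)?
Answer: 490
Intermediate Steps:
l = -9
w(b, y) = 1 + b
r = 35 (r = (2 + (1 + 4)) + 28 = (2 + 5) + 28 = 7 + 28 = 35)
U = 23
(W(l, 8) + U)*r = (-9 + 23)*35 = 14*35 = 490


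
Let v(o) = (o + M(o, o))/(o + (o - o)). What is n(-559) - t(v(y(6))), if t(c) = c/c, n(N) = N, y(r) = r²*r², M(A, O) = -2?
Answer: -560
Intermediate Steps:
y(r) = r⁴
v(o) = (-2 + o)/o (v(o) = (o - 2)/(o + (o - o)) = (-2 + o)/(o + 0) = (-2 + o)/o)
t(c) = 1
n(-559) - t(v(y(6))) = -559 - 1*1 = -559 - 1 = -560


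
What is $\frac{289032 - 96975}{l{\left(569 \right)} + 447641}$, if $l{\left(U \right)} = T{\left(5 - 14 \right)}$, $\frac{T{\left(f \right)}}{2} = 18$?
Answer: $\frac{192057}{447677} \approx 0.42901$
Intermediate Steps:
$T{\left(f \right)} = 36$ ($T{\left(f \right)} = 2 \cdot 18 = 36$)
$l{\left(U \right)} = 36$
$\frac{289032 - 96975}{l{\left(569 \right)} + 447641} = \frac{289032 - 96975}{36 + 447641} = \frac{192057}{447677}$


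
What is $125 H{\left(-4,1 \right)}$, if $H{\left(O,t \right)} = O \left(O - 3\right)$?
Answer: $3500$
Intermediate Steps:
$H{\left(O,t \right)} = O \left(-3 + O\right)$
$125 H{\left(-4,1 \right)} = 125 \left(- 4 \left(-3 - 4\right)\right) = 125 \left(\left(-4\right) \left(-7\right)\right) = 125 \cdot 28 = 3500$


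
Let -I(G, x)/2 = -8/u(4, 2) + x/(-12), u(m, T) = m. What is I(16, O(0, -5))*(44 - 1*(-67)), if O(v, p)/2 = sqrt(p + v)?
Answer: 444 + 37*I*sqrt(5) ≈ 444.0 + 82.734*I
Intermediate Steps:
O(v, p) = 2*sqrt(p + v)
I(G, x) = 4 + x/6 (I(G, x) = -2*(-8/4 + x/(-12)) = -2*(-8*1/4 + x*(-1/12)) = -2*(-2 - x/12) = 4 + x/6)
I(16, O(0, -5))*(44 - 1*(-67)) = (4 + (2*sqrt(-5 + 0))/6)*(44 - 1*(-67)) = (4 + (2*sqrt(-5))/6)*(44 + 67) = (4 + (2*(I*sqrt(5)))/6)*111 = (4 + (2*I*sqrt(5))/6)*111 = (4 + I*sqrt(5)/3)*111 = 444 + 37*I*sqrt(5)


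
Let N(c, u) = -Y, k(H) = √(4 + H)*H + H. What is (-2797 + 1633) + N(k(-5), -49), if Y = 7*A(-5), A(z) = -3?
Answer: -1143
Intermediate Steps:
Y = -21 (Y = 7*(-3) = -21)
k(H) = H + H*√(4 + H) (k(H) = H*√(4 + H) + H = H + H*√(4 + H))
N(c, u) = 21 (N(c, u) = -1*(-21) = 21)
(-2797 + 1633) + N(k(-5), -49) = (-2797 + 1633) + 21 = -1164 + 21 = -1143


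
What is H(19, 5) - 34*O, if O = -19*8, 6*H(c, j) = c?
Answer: 31027/6 ≈ 5171.2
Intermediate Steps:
H(c, j) = c/6
O = -152
H(19, 5) - 34*O = (1/6)*19 - 34*(-152) = 19/6 - 1*(-5168) = 19/6 + 5168 = 31027/6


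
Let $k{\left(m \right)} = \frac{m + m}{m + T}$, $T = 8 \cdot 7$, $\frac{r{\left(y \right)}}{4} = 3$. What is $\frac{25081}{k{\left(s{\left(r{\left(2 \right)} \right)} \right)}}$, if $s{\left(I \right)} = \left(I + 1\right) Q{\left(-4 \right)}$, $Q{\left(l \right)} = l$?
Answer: $- \frac{25081}{26} \approx -964.65$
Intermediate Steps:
$r{\left(y \right)} = 12$ ($r{\left(y \right)} = 4 \cdot 3 = 12$)
$T = 56$
$s{\left(I \right)} = -4 - 4 I$ ($s{\left(I \right)} = \left(I + 1\right) \left(-4\right) = \left(1 + I\right) \left(-4\right) = -4 - 4 I$)
$k{\left(m \right)} = \frac{2 m}{56 + m}$ ($k{\left(m \right)} = \frac{m + m}{m + 56} = \frac{2 m}{56 + m}$)
$\frac{25081}{k{\left(s{\left(r{\left(2 \right)} \right)} \right)}} = \frac{25081}{2 \left(-4 - 48\right) \frac{1}{56 - 52}} = \frac{25081}{2 \left(-52\right) \frac{1}{56 - 52}} = \frac{25081}{2 \left(-52\right) \frac{1}{4}} = \frac{25081}{-26} = 25081 \left(- \frac{1}{26}\right) = - \frac{25081}{26}$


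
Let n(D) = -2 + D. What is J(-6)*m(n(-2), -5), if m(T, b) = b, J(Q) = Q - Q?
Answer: 0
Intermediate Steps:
J(Q) = 0
J(-6)*m(n(-2), -5) = 0*(-5) = 0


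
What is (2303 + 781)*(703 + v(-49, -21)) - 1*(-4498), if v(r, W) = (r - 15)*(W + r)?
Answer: 15988870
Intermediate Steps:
v(r, W) = (-15 + r)*(W + r)
(2303 + 781)*(703 + v(-49, -21)) - 1*(-4498) = (2303 + 781)*(703 + ((-49)² - 15*(-21) - 15*(-49) - 21*(-49))) - 1*(-4498) = 3084*(703 + (2401 + 315 + 735 + 1029)) + 4498 = 3084*(703 + 4480) + 4498 = 3084*5183 + 4498 = 15984372 + 4498 = 15988870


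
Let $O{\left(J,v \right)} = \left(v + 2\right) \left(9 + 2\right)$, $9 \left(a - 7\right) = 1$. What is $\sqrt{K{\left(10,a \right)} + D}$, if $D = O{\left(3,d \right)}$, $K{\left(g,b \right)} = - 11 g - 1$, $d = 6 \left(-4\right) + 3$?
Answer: $8 i \sqrt{5} \approx 17.889 i$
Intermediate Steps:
$a = \frac{64}{9}$ ($a = 7 + \frac{1}{9} \cdot 1 = 7 + \frac{1}{9} = \frac{64}{9} \approx 7.1111$)
$d = -21$ ($d = -24 + 3 = -21$)
$K{\left(g,b \right)} = -1 - 11 g$
$O{\left(J,v \right)} = 22 + 11 v$ ($O{\left(J,v \right)} = \left(2 + v\right) 11 = 22 + 11 v$)
$D = -209$ ($D = 22 + 11 \left(-21\right) = 22 - 231 = -209$)
$\sqrt{K{\left(10,a \right)} + D} = \sqrt{\left(-1 - 110\right) - 209} = \sqrt{-111 - 209} = \sqrt{-320} = 8 i \sqrt{5}$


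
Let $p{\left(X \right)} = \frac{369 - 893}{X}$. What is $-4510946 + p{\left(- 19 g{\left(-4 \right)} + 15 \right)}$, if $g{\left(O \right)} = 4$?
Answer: $- \frac{275167182}{61} \approx -4.5109 \cdot 10^{6}$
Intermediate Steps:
$p{\left(X \right)} = - \frac{524}{X}$
$-4510946 + p{\left(- 19 g{\left(-4 \right)} + 15 \right)} = -4510946 - \frac{524}{\left(-19\right) 4 + 15} = -4510946 - \frac{524}{-76 + 15} = -4510946 - \frac{524}{-61} = -4510946 - - \frac{524}{61} = -4510946 + \frac{524}{61} = - \frac{275167182}{61}$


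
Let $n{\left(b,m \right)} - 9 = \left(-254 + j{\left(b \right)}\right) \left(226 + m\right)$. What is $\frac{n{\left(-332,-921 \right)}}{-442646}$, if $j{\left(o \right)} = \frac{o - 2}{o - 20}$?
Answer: $- \frac{30954799}{77905696} \approx -0.39734$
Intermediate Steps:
$j{\left(o \right)} = \frac{-2 + o}{-20 + o}$
$n{\left(b,m \right)} = 9 + \left(-254 + \frac{-2 + b}{-20 + b}\right) \left(226 + m\right)$
$\frac{n{\left(-332,-921 \right)}}{-442646} = \frac{\frac{1}{-20 - 332} \left(1147448 - -18980108 + 5078 \left(-921\right) - \left(-83996\right) \left(-921\right)\right)}{-442646} = \frac{1147448 + 18980108 - 4676838 - 77360316}{-352} \left(- \frac{1}{442646}\right) = \left(- \frac{1}{352}\right) \left(-61909598\right) \left(- \frac{1}{442646}\right) = \frac{30954799}{176} \left(- \frac{1}{442646}\right) = - \frac{30954799}{77905696}$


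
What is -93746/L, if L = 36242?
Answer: -46873/18121 ≈ -2.5867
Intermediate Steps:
-93746/L = -93746/36242 = -93746*1/36242 = -46873/18121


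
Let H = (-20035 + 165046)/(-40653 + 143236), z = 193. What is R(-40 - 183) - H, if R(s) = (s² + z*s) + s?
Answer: 663259250/102583 ≈ 6465.6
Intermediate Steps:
R(s) = s² + 194*s (R(s) = (s² + 193*s) + s = s² + 194*s)
H = 145011/102583 ≈ 1.4136
R(-40 - 183) - H = (-40 - 183)*(194 + (-40 - 183)) - 1*145011/102583 = -223*(194 - 223) - 145011/102583 = -223*(-29) - 145011/102583 = 6467 - 145011/102583 = 663259250/102583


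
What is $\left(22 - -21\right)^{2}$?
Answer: $1849$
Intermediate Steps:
$\left(22 - -21\right)^{2} = \left(22 + \left(-3 + 24\right)\right)^{2} = \left(22 + 21\right)^{2} = 43^{2} = 1849$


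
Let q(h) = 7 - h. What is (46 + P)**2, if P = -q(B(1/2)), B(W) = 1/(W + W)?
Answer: 1600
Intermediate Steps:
B(W) = 1/(2*W)
P = -6 (P = -(7 - 1/(2*(1/2))) = -(7 - 1/(2*1/2)) = -(7 - 2/2) = -(7 - 1*1) = -(7 - 1) = -1*6 = -6)
(46 + P)**2 = (46 - 6)**2 = 40**2 = 1600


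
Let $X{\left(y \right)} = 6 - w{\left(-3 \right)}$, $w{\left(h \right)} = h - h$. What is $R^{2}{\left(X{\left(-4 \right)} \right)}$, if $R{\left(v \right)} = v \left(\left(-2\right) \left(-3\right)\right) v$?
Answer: $46656$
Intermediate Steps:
$w{\left(h \right)} = 0$
$X{\left(y \right)} = 6$ ($X{\left(y \right)} = 6 - 0 = 6 + 0 = 6$)
$R{\left(v \right)} = 6 v^{2}$ ($R{\left(v \right)} = v 6 v = 6 v v = 6 v^{2}$)
$R^{2}{\left(X{\left(-4 \right)} \right)} = \left(6 \cdot 6^{2}\right)^{2} = \left(6 \cdot 36\right)^{2} = 216^{2} = 46656$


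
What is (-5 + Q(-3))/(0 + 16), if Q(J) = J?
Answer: -½ ≈ -0.50000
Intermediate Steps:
(-5 + Q(-3))/(0 + 16) = (-5 - 3)/(0 + 16) = -8/16 = -8*1/16 = -½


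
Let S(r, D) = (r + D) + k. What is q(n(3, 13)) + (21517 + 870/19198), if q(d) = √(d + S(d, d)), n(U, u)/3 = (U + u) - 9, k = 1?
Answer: 7124790/331 ≈ 21525.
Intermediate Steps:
S(r, D) = 1 + D + r (S(r, D) = (r + D) + 1 = (D + r) + 1 = 1 + D + r)
n(U, u) = -27 + 3*U + 3*u (n(U, u) = 3*((U + u) - 9) = 3*(-9 + U + u) = -27 + 3*U + 3*u)
q(d) = √(1 + 3*d) (q(d) = √(d + (1 + d + d)) = √(d + (1 + 2*d)) = √(1 + 3*d))
q(n(3, 13)) + (21517 + 870/19198) = √(1 + 3*(-27 + 3*3 + 3*13)) + (21517 + 870/19198) = √(1 + 3*(-27 + 9 + 39)) + (21517 + 870*(1/19198)) = √(1 + 3*21) + (21517 + 15/331) = √(1 + 63) + 7122142/331 = √64 + 7122142/331 = 8 + 7122142/331 = 7124790/331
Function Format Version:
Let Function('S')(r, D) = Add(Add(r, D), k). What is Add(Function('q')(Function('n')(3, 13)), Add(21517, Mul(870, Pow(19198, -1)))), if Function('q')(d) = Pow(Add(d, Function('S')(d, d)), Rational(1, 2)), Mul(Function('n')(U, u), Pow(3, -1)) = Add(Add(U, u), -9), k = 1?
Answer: Rational(7124790, 331) ≈ 21525.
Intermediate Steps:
Function('S')(r, D) = Add(1, D, r) (Function('S')(r, D) = Add(Add(r, D), 1) = Add(Add(D, r), 1) = Add(1, D, r))
Function('n')(U, u) = Add(-27, Mul(3, U), Mul(3, u)) (Function('n')(U, u) = Mul(3, Add(Add(U, u), -9)) = Mul(3, Add(-9, U, u)) = Add(-27, Mul(3, U), Mul(3, u)))
Function('q')(d) = Pow(Add(1, Mul(3, d)), Rational(1, 2)) (Function('q')(d) = Pow(Add(d, Add(1, d, d)), Rational(1, 2)) = Pow(Add(d, Add(1, Mul(2, d))), Rational(1, 2)) = Pow(Add(1, Mul(3, d)), Rational(1, 2)))
Add(Function('q')(Function('n')(3, 13)), Add(21517, Mul(870, Pow(19198, -1)))) = Add(Pow(Add(1, Mul(3, Add(-27, Mul(3, 3), Mul(3, 13)))), Rational(1, 2)), Add(21517, Mul(870, Pow(19198, -1)))) = Add(Pow(Add(1, Mul(3, Add(-27, 9, 39))), Rational(1, 2)), Add(21517, Mul(870, Rational(1, 19198)))) = Add(Pow(Add(1, Mul(3, 21)), Rational(1, 2)), Add(21517, Rational(15, 331))) = Add(Pow(Add(1, 63), Rational(1, 2)), Rational(7122142, 331)) = Add(Pow(64, Rational(1, 2)), Rational(7122142, 331)) = Add(8, Rational(7122142, 331)) = Rational(7124790, 331)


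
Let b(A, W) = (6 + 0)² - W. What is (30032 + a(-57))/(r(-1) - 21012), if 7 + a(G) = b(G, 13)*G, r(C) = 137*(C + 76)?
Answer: -28714/10737 ≈ -2.6743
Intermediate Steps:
r(C) = 10412 + 137*C (r(C) = 137*(76 + C) = 10412 + 137*C)
b(A, W) = 36 - W (b(A, W) = 6² - W = 36 - W)
a(G) = -7 + 23*G (a(G) = -7 + (36 - 1*13)*G = -7 + (36 - 13)*G = -7 + 23*G)
(30032 + a(-57))/(r(-1) - 21012) = (30032 + (-7 + 23*(-57)))/((10412 + 137*(-1)) - 21012) = (30032 + (-7 - 1311))/((10412 - 137) - 21012) = (30032 - 1318)/(10275 - 21012) = 28714/(-10737) = 28714*(-1/10737) = -28714/10737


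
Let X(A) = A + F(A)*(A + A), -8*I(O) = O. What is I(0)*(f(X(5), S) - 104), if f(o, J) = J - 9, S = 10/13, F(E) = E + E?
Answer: 0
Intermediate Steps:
I(O) = -O/8
F(E) = 2*E
X(A) = A + 4*A² (X(A) = A + (2*A)*(A + A) = A + (2*A)*(2*A) = A + 4*A²)
S = 10/13 (S = 10*(1/13) = 10/13 ≈ 0.76923)
f(o, J) = -9 + J
I(0)*(f(X(5), S) - 104) = (-⅛*0)*((-9 + 10/13) - 104) = 0*(-107/13 - 104) = 0*(-1459/13) = 0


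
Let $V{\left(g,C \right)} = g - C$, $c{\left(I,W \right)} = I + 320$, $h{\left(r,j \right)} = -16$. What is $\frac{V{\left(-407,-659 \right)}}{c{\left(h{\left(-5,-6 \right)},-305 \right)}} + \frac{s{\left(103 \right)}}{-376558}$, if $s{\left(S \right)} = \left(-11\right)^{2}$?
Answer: $\frac{11856979}{14309204} \approx 0.82863$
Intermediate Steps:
$s{\left(S \right)} = 121$
$c{\left(I,W \right)} = 320 + I$
$\frac{V{\left(-407,-659 \right)}}{c{\left(h{\left(-5,-6 \right)},-305 \right)}} + \frac{s{\left(103 \right)}}{-376558} = \frac{-407 - -659}{320 - 16} + \frac{121}{-376558} = \frac{-407 + 659}{304} + 121 \left(- \frac{1}{376558}\right) = 252 \cdot \frac{1}{304} - \frac{121}{376558} = \frac{63}{76} - \frac{121}{376558} = \frac{11856979}{14309204}$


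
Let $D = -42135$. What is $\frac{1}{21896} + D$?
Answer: $- \frac{922587959}{21896} \approx -42135.0$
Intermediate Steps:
$\frac{1}{21896} + D = \frac{1}{21896} - 42135 = - \frac{922587959}{21896}$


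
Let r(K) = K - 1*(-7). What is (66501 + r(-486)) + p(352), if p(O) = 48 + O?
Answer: 66422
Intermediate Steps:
r(K) = 7 + K (r(K) = K + 7 = 7 + K)
(66501 + r(-486)) + p(352) = (66501 + (7 - 486)) + (48 + 352) = (66501 - 479) + 400 = 66022 + 400 = 66422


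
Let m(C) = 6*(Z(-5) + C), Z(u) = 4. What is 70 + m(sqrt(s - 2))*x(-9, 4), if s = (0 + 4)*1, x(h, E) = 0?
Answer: 70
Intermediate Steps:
s = 4 (s = 4*1 = 4)
m(C) = 24 + 6*C (m(C) = 6*(4 + C) = 24 + 6*C)
70 + m(sqrt(s - 2))*x(-9, 4) = 70 + (24 + 6*sqrt(4 - 2))*0 = 70 + (24 + 6*sqrt(2))*0 = 70 + 0 = 70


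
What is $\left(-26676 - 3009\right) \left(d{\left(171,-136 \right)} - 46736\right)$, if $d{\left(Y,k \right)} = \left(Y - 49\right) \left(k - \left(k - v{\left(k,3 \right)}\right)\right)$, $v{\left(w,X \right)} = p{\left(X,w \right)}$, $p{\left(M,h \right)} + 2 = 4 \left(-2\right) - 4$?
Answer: $1438060140$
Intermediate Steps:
$p{\left(M,h \right)} = -14$ ($p{\left(M,h \right)} = -2 + \left(4 \left(-2\right) - 4\right) = -2 - 12 = -14$)
$v{\left(w,X \right)} = -14$
$d{\left(Y,k \right)} = 686 - 14 Y$ ($d{\left(Y,k \right)} = \left(Y - 49\right) \left(k - \left(14 + k\right)\right) = \left(-49 + Y\right) \left(-14\right) = 686 - 14 Y$)
$\left(-26676 - 3009\right) \left(d{\left(171,-136 \right)} - 46736\right) = \left(-26676 - 3009\right) \left(\left(686 - 2394\right) - 46736\right) = - 29685 \left(\left(686 - 2394\right) - 46736\right) = - 29685 \left(-1708 - 46736\right) = \left(-29685\right) \left(-48444\right) = 1438060140$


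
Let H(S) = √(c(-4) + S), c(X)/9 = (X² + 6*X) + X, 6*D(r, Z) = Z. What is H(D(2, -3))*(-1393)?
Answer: -1393*I*√434/2 ≈ -14510.0*I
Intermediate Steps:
D(r, Z) = Z/6
c(X) = 9*X² + 63*X (c(X) = 9*((X² + 6*X) + X) = 9*(X² + 7*X) = 9*X² + 63*X)
H(S) = √(-108 + S) (H(S) = √(9*(-4)*(7 - 4) + S) = √(9*(-4)*3 + S) = √(-108 + S))
H(D(2, -3))*(-1393) = √(-108 + (⅙)*(-3))*(-1393) = √(-108 - ½)*(-1393) = √(-217/2)*(-1393) = (I*√434/2)*(-1393) = -1393*I*√434/2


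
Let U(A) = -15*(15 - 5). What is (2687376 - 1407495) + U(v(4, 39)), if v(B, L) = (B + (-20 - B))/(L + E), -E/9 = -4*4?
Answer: 1279731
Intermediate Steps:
E = 144 (E = -(-36)*4 = -9*(-16) = 144)
v(B, L) = -20/(144 + L) (v(B, L) = (B + (-20 - B))/(L + 144) = -20/(144 + L))
U(A) = -150 (U(A) = -15*10 = -150)
(2687376 - 1407495) + U(v(4, 39)) = (2687376 - 1407495) - 150 = 1279881 - 150 = 1279731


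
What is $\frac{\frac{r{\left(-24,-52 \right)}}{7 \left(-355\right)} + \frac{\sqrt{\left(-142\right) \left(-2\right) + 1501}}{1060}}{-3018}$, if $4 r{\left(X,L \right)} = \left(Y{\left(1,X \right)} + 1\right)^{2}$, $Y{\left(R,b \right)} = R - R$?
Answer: $\frac{1}{29998920} - \frac{\sqrt{1785}}{3199080} \approx -1.3173 \cdot 10^{-5}$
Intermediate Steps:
$Y{\left(R,b \right)} = 0$
$r{\left(X,L \right)} = \frac{1}{4}$ ($r{\left(X,L \right)} = \frac{\left(0 + 1\right)^{2}}{4} = \frac{1^{2}}{4} = \frac{1}{4} \cdot 1 = \frac{1}{4}$)
$\frac{\frac{r{\left(-24,-52 \right)}}{7 \left(-355\right)} + \frac{\sqrt{\left(-142\right) \left(-2\right) + 1501}}{1060}}{-3018} = \frac{\frac{1}{4 \cdot 7 \left(-355\right)} + \frac{\sqrt{\left(-142\right) \left(-2\right) + 1501}}{1060}}{-3018} = \left(\frac{1}{4 \left(-2485\right)} + \sqrt{284 + 1501} \cdot \frac{1}{1060}\right) \left(- \frac{1}{3018}\right) = \left(\frac{1}{4} \left(- \frac{1}{2485}\right) + \sqrt{1785} \cdot \frac{1}{1060}\right) \left(- \frac{1}{3018}\right) = \left(- \frac{1}{9940} + \frac{\sqrt{1785}}{1060}\right) \left(- \frac{1}{3018}\right) = \frac{1}{29998920} - \frac{\sqrt{1785}}{3199080}$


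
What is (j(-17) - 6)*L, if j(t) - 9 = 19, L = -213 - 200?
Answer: -9086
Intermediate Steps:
L = -413
j(t) = 28 (j(t) = 9 + 19 = 28)
(j(-17) - 6)*L = (28 - 6)*(-413) = 22*(-413) = -9086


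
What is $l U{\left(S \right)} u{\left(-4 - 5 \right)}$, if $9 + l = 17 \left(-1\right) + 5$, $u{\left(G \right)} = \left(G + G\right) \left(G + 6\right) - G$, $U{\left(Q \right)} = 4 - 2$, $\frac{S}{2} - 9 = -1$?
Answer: $-2646$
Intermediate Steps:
$S = 16$ ($S = 18 + 2 \left(-1\right) = 18 - 2 = 16$)
$U{\left(Q \right)} = 2$ ($U{\left(Q \right)} = 4 - 2 = 2$)
$u{\left(G \right)} = - G + 2 G \left(6 + G\right)$ ($u{\left(G \right)} = 2 G \left(6 + G\right) - G = - G + 2 G \left(6 + G\right)$)
$l = -21$ ($l = -9 + \left(17 \left(-1\right) + 5\right) = -9 + \left(-17 + 5\right) = -9 - 12 = -21$)
$l U{\left(S \right)} u{\left(-4 - 5 \right)} = - 21 \cdot 2 \left(-4 - 5\right) \left(11 + 2 \left(-4 - 5\right)\right) = - 21 \cdot 2 \left(- 9 \left(11 + 2 \left(-9\right)\right)\right) = - 21 \cdot 2 \left(- 9 \left(11 - 18\right)\right) = - 21 \cdot 2 \left(\left(-9\right) \left(-7\right)\right) = - 21 \cdot 2 \cdot 63 = \left(-21\right) 126 = -2646$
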